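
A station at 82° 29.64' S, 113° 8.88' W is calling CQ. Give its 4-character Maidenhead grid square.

Shift to the Maidenhead origin (180°W, 90°S): lon 66.85, lat 7.51.
Field (20°×10°, letters A–R): 66.85/20 → 3 → D, 7.51/10 → 0 → A; chars DA.
Square (2°×1°, digits 0–9): 6.85/2 → 3, 7.51/1 → 7; chars 37.

DA37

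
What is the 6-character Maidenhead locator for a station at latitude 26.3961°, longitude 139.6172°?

PL96tj

Shift to the Maidenhead origin (180°W, 90°S): lon 319.6172, lat 116.3961.
Field: 319.6172/20 → 15 → P, 116.3961/10 → 11 → L; chars PL.
Square: 19.6172/2 → 9, 6.3961/1 → 6; chars 96.
Subsquare: 1.6172/0.0833333 → 19 → t, 0.3961/0.0416667 → 9 → j; chars tj.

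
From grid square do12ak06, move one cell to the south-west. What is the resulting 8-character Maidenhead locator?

DO02xk95

Longitude extended square 0; −1 → -1, wraps to 9, carry into subsquare.
Longitude subsquare a = 0; −1 → -1, wraps to 23 = x, carry into square.
Longitude square 1; −1 → 0.
Latitude extended square 6; −1 → 5.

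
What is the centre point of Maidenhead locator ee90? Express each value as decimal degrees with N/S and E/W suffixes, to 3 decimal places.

49.500° S, 81.000° W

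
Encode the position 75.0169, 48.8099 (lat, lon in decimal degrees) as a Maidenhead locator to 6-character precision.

LQ45ja

Shift to the Maidenhead origin (180°W, 90°S): lon 228.8099, lat 165.0169.
Field: lon ⌊228.8099/20⌋ = 11 → L; lat ⌊165.0169/10⌋ = 16 → Q.
Square: lon ⌊8.8099/2⌋ = 4; lat ⌊5.0169/1⌋ = 5.
Subsquare: lon ⌊0.8099/0.0833333⌋ = 9 → j; lat ⌊0.0169/0.0416667⌋ = 0 → a.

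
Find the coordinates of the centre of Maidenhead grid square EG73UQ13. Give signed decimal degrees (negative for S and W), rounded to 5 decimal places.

-26.31875, -84.32083

Field E=4, G=6: +4·20° lon, +6·10° lat → SW at lon -100°, lat -30°.
Square 7, 3: +7·2° lon, +3·1° lat → SW at lon -86°, lat -27°.
Subsquare u=20, q=16: +20·0.0833333° lon, +16·0.0416667° lat → SW at lon -84.3333°, lat -26.3333°.
Extended square 1, 3: +1·0.00833333° lon, +3·0.00416667° lat → SW at lon -84.325°, lat -26.3208°.
Cell spans 0.00833333° lon × 0.00416667° lat. Centre is SW corner plus half of each.
latitude -26.31875, longitude -84.32083.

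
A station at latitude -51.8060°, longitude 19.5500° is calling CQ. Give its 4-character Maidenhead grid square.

Add 180° to longitude and 90° to latitude: 199.55, 38.19.
Field: lon ⌊199.55/20⌋ = 9 → J; lat ⌊38.19/10⌋ = 3 → D.
Square: lon ⌊19.55/2⌋ = 9; lat ⌊8.19/1⌋ = 8.

JD98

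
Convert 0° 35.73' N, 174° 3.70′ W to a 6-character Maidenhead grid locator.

AJ20xo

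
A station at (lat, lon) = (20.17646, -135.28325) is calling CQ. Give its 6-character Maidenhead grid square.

CL20ie

Add 180° to longitude and 90° to latitude: 44.7167, 110.1765.
Field: 44.7167/20 → 2 → C, 110.1765/10 → 11 → L; chars CL.
Square: 4.7167/2 → 2, 0.1765/1 → 0; chars 20.
Subsquare: 0.7167/0.0833333 → 8 → i, 0.1765/0.0416667 → 4 → e; chars ie.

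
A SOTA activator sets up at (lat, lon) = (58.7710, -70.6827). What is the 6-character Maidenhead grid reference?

FO48ps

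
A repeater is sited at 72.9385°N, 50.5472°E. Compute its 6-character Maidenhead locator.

Add 180° to longitude and 90° to latitude: 230.5472, 162.9385.
Field: 230.5472/20 → 11 → L, 162.9385/10 → 16 → Q; chars LQ.
Square: 10.5472/2 → 5, 2.9385/1 → 2; chars 52.
Subsquare: 0.5472/0.0833333 → 6 → g, 0.9385/0.0416667 → 22 → w; chars gw.

LQ52gw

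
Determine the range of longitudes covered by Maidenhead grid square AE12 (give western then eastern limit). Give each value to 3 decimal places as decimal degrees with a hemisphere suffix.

Field A=0, E=4: +0·20° lon, +4·10° lat → SW at lon -180°, lat -50°.
Square 1, 2: +1·2° lon, +2·1° lat → SW at lon -178°, lat -48°.
Cell spans 2° lon × 1° lat.
west 178.000° W, east 176.000° W.

178.000° W, 176.000° W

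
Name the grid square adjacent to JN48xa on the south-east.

Longitude subsquare x = 23; +1 → 24, wraps to 0 = a, carry into square.
Longitude square 4; +1 → 5.
Latitude subsquare a = 0; −1 → -1, wraps to 23 = x, carry into square.
Latitude square 8; −1 → 7.

JN57ax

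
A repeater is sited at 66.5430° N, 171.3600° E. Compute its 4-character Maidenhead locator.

Offset from 180°W / 90°S: lon 351.36°, lat 156.54°.
Field: lon ⌊351.36/20⌋ = 17 → R; lat ⌊156.54/10⌋ = 15 → P.
Square: lon ⌊11.36/2⌋ = 5; lat ⌊6.54/1⌋ = 6.

RP56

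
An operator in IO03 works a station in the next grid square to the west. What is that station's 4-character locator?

Longitude square 0; −1 → -1, wraps to 9, carry into field.
Longitude field I = 8; −1 → 7 = H.
The latitude characters are unchanged.

HO93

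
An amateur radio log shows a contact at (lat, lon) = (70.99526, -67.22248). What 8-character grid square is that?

Shift to the Maidenhead origin (180°W, 90°S): lon 112.77752, lat 160.99526.
Field: lon ⌊112.77752/20⌋ = 5 → F; lat ⌊160.99526/10⌋ = 16 → Q.
Square: lon ⌊12.77752/2⌋ = 6; lat ⌊0.99526/1⌋ = 0.
Subsquare: lon ⌊0.77752/0.0833333⌋ = 9 → j; lat ⌊0.99526/0.0416667⌋ = 23 → x.
Extended square: lon ⌊0.02752/0.00833333⌋ = 3; lat ⌊0.03693/0.00416667⌋ = 8.

FQ60jx38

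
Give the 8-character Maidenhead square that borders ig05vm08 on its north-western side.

IG05um99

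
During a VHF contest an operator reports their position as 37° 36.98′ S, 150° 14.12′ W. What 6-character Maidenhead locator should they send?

Offset from 180°W / 90°S: lon 29.7647°, lat 52.3837°.
Field (20°×10°, letters A–R): lon ⌊29.7647/20⌋ = 1 → B; lat ⌊52.3837/10⌋ = 5 → F.
Square (2°×1°, digits 0–9): lon ⌊9.7647/2⌋ = 4; lat ⌊2.3837/1⌋ = 2.
Subsquare (5′×2.5′, letters a–x): lon ⌊1.7647/0.0833333⌋ = 21 → v; lat ⌊0.3837/0.0416667⌋ = 9 → j.

BF42vj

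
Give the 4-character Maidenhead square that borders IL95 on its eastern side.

JL05

Longitude square 9; +1 → 10, wraps to 0, carry into field.
Longitude field I = 8; +1 → 9 = J.
The latitude characters are unchanged.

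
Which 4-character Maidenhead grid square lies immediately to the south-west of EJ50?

Longitude square 5; −1 → 4.
Latitude square 0; −1 → -1, wraps to 9, carry into field.
Latitude field J = 9; −1 → 8 = I.

EI49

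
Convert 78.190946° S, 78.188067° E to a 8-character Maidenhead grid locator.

MB91ct24

Shift to the Maidenhead origin (180°W, 90°S): lon 258.18807, lat 11.80905.
Field (20°×10°, letters A–R): 258.18807/20 → 12 → M, 11.80905/10 → 1 → B; chars MB.
Square (2°×1°, digits 0–9): 18.18807/2 → 9, 1.80905/1 → 1; chars 91.
Subsquare (5′×2.5′, letters a–x): 0.18807/0.0833333 → 2 → c, 0.80905/0.0416667 → 19 → t; chars ct.
Extended square (30″×15″, digits 0–9): 0.02140/0.00833333 → 2, 0.01739/0.00416667 → 4; chars 24.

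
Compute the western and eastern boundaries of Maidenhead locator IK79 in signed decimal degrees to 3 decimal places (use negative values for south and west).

-6.000, -4.000

Field I=8, K=10: +8·20° lon, +10·10° lat → SW at lon -20°, lat 10°.
Square 7, 9: +7·2° lon, +9·1° lat → SW at lon -6°, lat 19°.
Cell spans 2° lon × 1° lat.
west -6.000, east -4.000.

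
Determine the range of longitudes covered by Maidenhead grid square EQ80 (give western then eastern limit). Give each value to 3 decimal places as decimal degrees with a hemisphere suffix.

84.000° W, 82.000° W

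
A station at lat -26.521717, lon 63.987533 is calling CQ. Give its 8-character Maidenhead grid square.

MG13xl84

Shift to the Maidenhead origin (180°W, 90°S): lon 243.98753, lat 63.47828.
Field (20°×10°, letters A–R): 243.98753/20 → 12 → M, 63.47828/10 → 6 → G; chars MG.
Square (2°×1°, digits 0–9): 3.98753/2 → 1, 3.47828/1 → 3; chars 13.
Subsquare (5′×2.5′, letters a–x): 1.98753/0.0833333 → 23 → x, 0.47828/0.0416667 → 11 → l; chars xl.
Extended square (30″×15″, digits 0–9): 0.07087/0.00833333 → 8, 0.01995/0.00416667 → 4; chars 84.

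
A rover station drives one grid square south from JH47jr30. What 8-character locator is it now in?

JH47jq39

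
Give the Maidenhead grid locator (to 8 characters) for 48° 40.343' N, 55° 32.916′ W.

GN28fq41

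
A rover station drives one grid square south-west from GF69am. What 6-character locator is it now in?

Longitude subsquare a = 0; −1 → -1, wraps to 23 = x, carry into square.
Longitude square 6; −1 → 5.
Latitude subsquare m = 12; −1 → 11 = l.

GF59xl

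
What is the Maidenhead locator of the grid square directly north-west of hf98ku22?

HF98ku13

Longitude extended square 2; −1 → 1.
Latitude extended square 2; +1 → 3.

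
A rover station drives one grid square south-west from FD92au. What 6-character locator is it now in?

Longitude subsquare a = 0; −1 → -1, wraps to 23 = x, carry into square.
Longitude square 9; −1 → 8.
Latitude subsquare u = 20; −1 → 19 = t.

FD82xt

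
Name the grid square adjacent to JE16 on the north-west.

Longitude square 1; −1 → 0.
Latitude square 6; +1 → 7.

JE07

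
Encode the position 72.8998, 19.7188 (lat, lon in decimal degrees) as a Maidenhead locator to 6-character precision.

JQ92uv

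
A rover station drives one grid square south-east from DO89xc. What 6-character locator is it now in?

Longitude subsquare x = 23; +1 → 24, wraps to 0 = a, carry into square.
Longitude square 8; +1 → 9.
Latitude subsquare c = 2; −1 → 1 = b.

DO99ab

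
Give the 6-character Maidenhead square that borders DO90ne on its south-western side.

Longitude subsquare n = 13; −1 → 12 = m.
Latitude subsquare e = 4; −1 → 3 = d.

DO90md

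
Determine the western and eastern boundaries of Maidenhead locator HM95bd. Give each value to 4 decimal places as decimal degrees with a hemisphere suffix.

21.9167° W, 21.8333° W

Field H=7, M=12: +7·20° lon, +12·10° lat → SW at lon -40°, lat 30°.
Square 9, 5: +9·2° lon, +5·1° lat → SW at lon -22°, lat 35°.
Subsquare b=1, d=3: +1·0.0833333° lon, +3·0.0416667° lat → SW at lon -21.9167°, lat 35.125°.
Cell spans 0.0833333° lon × 0.0416667° lat.
west 21.9167° W, east 21.8333° W.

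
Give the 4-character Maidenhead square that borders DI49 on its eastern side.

DI59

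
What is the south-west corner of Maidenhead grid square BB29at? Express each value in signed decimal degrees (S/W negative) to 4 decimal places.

-70.2083, -156.0000

Field B=1, B=1: +1·20° lon, +1·10° lat → SW at lon -160°, lat -80°.
Square 2, 9: +2·2° lon, +9·1° lat → SW at lon -156°, lat -71°.
Subsquare a=0, t=19: +0·0.0833333° lon, +19·0.0416667° lat → SW at lon -156°, lat -70.2083°.
latitude -70.2083, longitude -156.0000.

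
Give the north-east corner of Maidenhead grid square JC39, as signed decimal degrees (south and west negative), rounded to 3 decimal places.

Field J=9, C=2: +9·20° lon, +2·10° lat → SW at lon 0°, lat -70°.
Square 3, 9: +3·2° lon, +9·1° lat → SW at lon 6°, lat -61°.
Cell spans 2° lon × 1° lat. NE corner is SW corner plus one full cell.
latitude -60.000, longitude 8.000.

-60.000, 8.000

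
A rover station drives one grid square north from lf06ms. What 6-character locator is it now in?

LF06mt

Latitude subsquare s = 18; +1 → 19 = t.
The longitude characters are unchanged.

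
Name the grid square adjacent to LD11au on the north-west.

Longitude subsquare a = 0; −1 → -1, wraps to 23 = x, carry into square.
Longitude square 1; −1 → 0.
Latitude subsquare u = 20; +1 → 21 = v.

LD01xv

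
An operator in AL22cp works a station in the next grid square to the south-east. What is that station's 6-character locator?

AL22do

Longitude subsquare c = 2; +1 → 3 = d.
Latitude subsquare p = 15; −1 → 14 = o.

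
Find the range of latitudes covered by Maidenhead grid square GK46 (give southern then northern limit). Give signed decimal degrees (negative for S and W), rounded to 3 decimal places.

Field G=6, K=10: +6·20° lon, +10·10° lat → SW at lon -60°, lat 10°.
Square 4, 6: +4·2° lon, +6·1° lat → SW at lon -52°, lat 16°.
Cell spans 2° lon × 1° lat.
south 16.000, north 17.000.

16.000, 17.000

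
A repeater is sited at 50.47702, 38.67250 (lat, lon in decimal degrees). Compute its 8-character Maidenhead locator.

Add 180° to longitude and 90° to latitude: 218.67250, 140.47702.
Field (20°×10°, letters A–R): 218.67250/20 → 10 → K, 140.47702/10 → 14 → O; chars KO.
Square (2°×1°, digits 0–9): 18.67250/2 → 9, 0.47702/1 → 0; chars 90.
Subsquare (5′×2.5′, letters a–x): 0.67250/0.0833333 → 8 → i, 0.47702/0.0416667 → 11 → l; chars il.
Extended square (30″×15″, digits 0–9): 0.00583/0.00833333 → 0, 0.01869/0.00416667 → 4; chars 04.

KO90il04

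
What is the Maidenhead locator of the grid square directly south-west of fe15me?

Longitude subsquare m = 12; −1 → 11 = l.
Latitude subsquare e = 4; −1 → 3 = d.

FE15ld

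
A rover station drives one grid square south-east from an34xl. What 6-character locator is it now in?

AN44ak

Longitude subsquare x = 23; +1 → 24, wraps to 0 = a, carry into square.
Longitude square 3; +1 → 4.
Latitude subsquare l = 11; −1 → 10 = k.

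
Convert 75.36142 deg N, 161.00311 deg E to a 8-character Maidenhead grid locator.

RQ05mi06

Add 180° to longitude and 90° to latitude: 341.00311, 165.36142.
Field: lon ⌊341.00311/20⌋ = 17 → R; lat ⌊165.36142/10⌋ = 16 → Q.
Square: lon ⌊1.00311/2⌋ = 0; lat ⌊5.36142/1⌋ = 5.
Subsquare: lon ⌊1.00311/0.0833333⌋ = 12 → m; lat ⌊0.36142/0.0416667⌋ = 8 → i.
Extended square: lon ⌊0.00311/0.00833333⌋ = 0; lat ⌊0.02809/0.00416667⌋ = 6.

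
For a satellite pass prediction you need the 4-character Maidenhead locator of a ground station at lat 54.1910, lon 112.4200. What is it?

Shift to the Maidenhead origin (180°W, 90°S): lon 292.42, lat 144.19.
Field: lon ⌊292.42/20⌋ = 14 → O; lat ⌊144.19/10⌋ = 14 → O.
Square: lon ⌊12.42/2⌋ = 6; lat ⌊4.19/1⌋ = 4.

OO64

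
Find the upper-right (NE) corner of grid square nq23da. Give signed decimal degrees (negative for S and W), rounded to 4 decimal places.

73.0417, 84.3333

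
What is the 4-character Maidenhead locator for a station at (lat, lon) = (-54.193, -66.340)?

Shift to the Maidenhead origin (180°W, 90°S): lon 113.66, lat 35.81.
Field: 113.66/20 → 5 → F, 35.81/10 → 3 → D; chars FD.
Square: 13.66/2 → 6, 5.81/1 → 5; chars 65.

FD65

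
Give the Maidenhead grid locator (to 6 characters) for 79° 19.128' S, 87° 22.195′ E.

Offset from 180°W / 90°S: lon 267.3699°, lat 10.6812°.
Field: lon ⌊267.3699/20⌋ = 13 → N; lat ⌊10.6812/10⌋ = 1 → B.
Square: lon ⌊7.3699/2⌋ = 3; lat ⌊0.6812/1⌋ = 0.
Subsquare: lon ⌊1.3699/0.0833333⌋ = 16 → q; lat ⌊0.6812/0.0416667⌋ = 16 → q.

NB30qq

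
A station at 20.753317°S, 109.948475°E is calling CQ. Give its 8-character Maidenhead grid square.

OG49xf39

Shift to the Maidenhead origin (180°W, 90°S): lon 289.94848, lat 69.24668.
Field (20°×10°, letters A–R): lon ⌊289.94848/20⌋ = 14 → O; lat ⌊69.24668/10⌋ = 6 → G.
Square (2°×1°, digits 0–9): lon ⌊9.94848/2⌋ = 4; lat ⌊9.24668/1⌋ = 9.
Subsquare (5′×2.5′, letters a–x): lon ⌊1.94848/0.0833333⌋ = 23 → x; lat ⌊0.24668/0.0416667⌋ = 5 → f.
Extended square (30″×15″, digits 0–9): lon ⌊0.03181/0.00833333⌋ = 3; lat ⌊0.03835/0.00416667⌋ = 9.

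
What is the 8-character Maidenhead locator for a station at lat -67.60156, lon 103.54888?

Offset from 180°W / 90°S: lon 283.54888°, lat 22.39844°.
Field: lon ⌊283.54888/20⌋ = 14 → O; lat ⌊22.39844/10⌋ = 2 → C.
Square: lon ⌊3.54888/2⌋ = 1; lat ⌊2.39844/1⌋ = 2.
Subsquare: lon ⌊1.54888/0.0833333⌋ = 18 → s; lat ⌊0.39844/0.0416667⌋ = 9 → j.
Extended square: lon ⌊0.04888/0.00833333⌋ = 5; lat ⌊0.02344/0.00416667⌋ = 5.

OC12sj55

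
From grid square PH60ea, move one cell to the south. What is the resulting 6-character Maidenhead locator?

Latitude subsquare a = 0; −1 → -1, wraps to 23 = x, carry into square.
Latitude square 0; −1 → -1, wraps to 9, carry into field.
Latitude field H = 7; −1 → 6 = G.
The longitude characters are unchanged.

PG69ex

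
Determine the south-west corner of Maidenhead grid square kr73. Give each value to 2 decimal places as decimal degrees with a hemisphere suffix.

83.00° N, 34.00° E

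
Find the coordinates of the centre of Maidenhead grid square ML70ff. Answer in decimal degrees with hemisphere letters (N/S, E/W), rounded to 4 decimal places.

20.2292° N, 74.4583° E

Field M=12, L=11: +12·20° lon, +11·10° lat → SW at lon 60°, lat 20°.
Square 7, 0: +7·2° lon, +0·1° lat → SW at lon 74°, lat 20°.
Subsquare f=5, f=5: +5·0.0833333° lon, +5·0.0416667° lat → SW at lon 74.4167°, lat 20.2083°.
Cell spans 0.0833333° lon × 0.0416667° lat. Centre is SW corner plus half of each.
latitude 20.2292° N, longitude 74.4583° E.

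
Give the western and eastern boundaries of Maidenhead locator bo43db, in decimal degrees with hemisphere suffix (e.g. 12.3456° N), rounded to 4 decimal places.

151.7500° W, 151.6667° W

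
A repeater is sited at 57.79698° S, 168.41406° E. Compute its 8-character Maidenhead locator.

RD42ee98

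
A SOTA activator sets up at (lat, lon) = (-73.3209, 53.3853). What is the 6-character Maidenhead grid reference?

LB66qq

Add 180° to longitude and 90° to latitude: 233.3853, 16.6791.
Field (20°×10°, letters A–R): 233.3853/20 → 11 → L, 16.6791/10 → 1 → B; chars LB.
Square (2°×1°, digits 0–9): 13.3853/2 → 6, 6.6791/1 → 6; chars 66.
Subsquare (5′×2.5′, letters a–x): 1.3853/0.0833333 → 16 → q, 0.6791/0.0416667 → 16 → q; chars qq.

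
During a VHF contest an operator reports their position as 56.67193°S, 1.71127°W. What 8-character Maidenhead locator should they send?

ID93dh48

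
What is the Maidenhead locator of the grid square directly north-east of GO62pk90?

Longitude extended square 9; +1 → 10, wraps to 0, carry into subsquare.
Longitude subsquare p = 15; +1 → 16 = q.
Latitude extended square 0; +1 → 1.

GO62qk01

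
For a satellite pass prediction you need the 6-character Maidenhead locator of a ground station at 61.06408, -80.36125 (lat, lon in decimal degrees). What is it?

EP91tb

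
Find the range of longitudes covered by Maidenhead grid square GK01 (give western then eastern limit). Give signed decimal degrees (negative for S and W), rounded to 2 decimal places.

-60.00, -58.00

Field G=6, K=10: +6·20° lon, +10·10° lat → SW at lon -60°, lat 10°.
Square 0, 1: +0·2° lon, +1·1° lat → SW at lon -60°, lat 11°.
Cell spans 2° lon × 1° lat.
west -60.00, east -58.00.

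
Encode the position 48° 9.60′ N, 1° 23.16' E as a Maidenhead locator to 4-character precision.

JN08

Offset from 180°W / 90°S: lon 181.39°, lat 138.16°.
Field: lon ⌊181.39/20⌋ = 9 → J; lat ⌊138.16/10⌋ = 13 → N.
Square: lon ⌊1.39/2⌋ = 0; lat ⌊8.16/1⌋ = 8.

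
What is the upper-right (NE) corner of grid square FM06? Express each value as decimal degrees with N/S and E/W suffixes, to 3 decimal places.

37.000° N, 78.000° W

Field F=5, M=12: +5·20° lon, +12·10° lat → SW at lon -80°, lat 30°.
Square 0, 6: +0·2° lon, +6·1° lat → SW at lon -80°, lat 36°.
Cell spans 2° lon × 1° lat. NE corner is SW corner plus one full cell.
latitude 37.000° N, longitude 78.000° W.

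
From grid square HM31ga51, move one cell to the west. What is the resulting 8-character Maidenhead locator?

HM31ga41

Longitude extended square 5; −1 → 4.
The latitude characters are unchanged.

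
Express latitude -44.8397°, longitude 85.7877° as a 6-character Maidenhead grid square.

NE25vd

Add 180° to longitude and 90° to latitude: 265.7877, 45.1603.
Field: lon ⌊265.7877/20⌋ = 13 → N; lat ⌊45.1603/10⌋ = 4 → E.
Square: lon ⌊5.7877/2⌋ = 2; lat ⌊5.1603/1⌋ = 5.
Subsquare: lon ⌊1.7877/0.0833333⌋ = 21 → v; lat ⌊0.1603/0.0416667⌋ = 3 → d.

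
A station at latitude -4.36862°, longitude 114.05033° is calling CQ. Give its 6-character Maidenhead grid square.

OI75ap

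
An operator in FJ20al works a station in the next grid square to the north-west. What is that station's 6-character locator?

FJ10xm

Longitude subsquare a = 0; −1 → -1, wraps to 23 = x, carry into square.
Longitude square 2; −1 → 1.
Latitude subsquare l = 11; +1 → 12 = m.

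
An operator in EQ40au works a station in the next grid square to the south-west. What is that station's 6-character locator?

EQ30xt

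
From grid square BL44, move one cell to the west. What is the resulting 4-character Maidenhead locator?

BL34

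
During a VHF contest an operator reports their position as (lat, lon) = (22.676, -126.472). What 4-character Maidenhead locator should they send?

Offset from 180°W / 90°S: lon 53.53°, lat 112.68°.
Field: lon ⌊53.53/20⌋ = 2 → C; lat ⌊112.68/10⌋ = 11 → L.
Square: lon ⌊13.53/2⌋ = 6; lat ⌊2.68/1⌋ = 2.

CL62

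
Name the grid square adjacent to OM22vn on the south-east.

Longitude subsquare v = 21; +1 → 22 = w.
Latitude subsquare n = 13; −1 → 12 = m.

OM22wm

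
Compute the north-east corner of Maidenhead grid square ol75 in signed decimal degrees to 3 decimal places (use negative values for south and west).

26.000, 116.000

Field O=14, L=11: +14·20° lon, +11·10° lat → SW at lon 100°, lat 20°.
Square 7, 5: +7·2° lon, +5·1° lat → SW at lon 114°, lat 25°.
Cell spans 2° lon × 1° lat. NE corner is SW corner plus one full cell.
latitude 26.000, longitude 116.000.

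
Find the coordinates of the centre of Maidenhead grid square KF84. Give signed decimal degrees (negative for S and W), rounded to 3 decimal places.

-35.500, 37.000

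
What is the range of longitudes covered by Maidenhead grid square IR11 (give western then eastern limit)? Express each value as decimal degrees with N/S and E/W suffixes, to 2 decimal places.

Field I=8, R=17: +8·20° lon, +17·10° lat → SW at lon -20°, lat 80°.
Square 1, 1: +1·2° lon, +1·1° lat → SW at lon -18°, lat 81°.
Cell spans 2° lon × 1° lat.
west 18.00° W, east 16.00° W.

18.00° W, 16.00° W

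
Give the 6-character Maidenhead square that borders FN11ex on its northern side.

FN12ea

Latitude subsquare x = 23; +1 → 24, wraps to 0 = a, carry into square.
Latitude square 1; +1 → 2.
The longitude characters are unchanged.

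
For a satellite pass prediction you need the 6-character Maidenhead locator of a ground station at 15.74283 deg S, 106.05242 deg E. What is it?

OH34ag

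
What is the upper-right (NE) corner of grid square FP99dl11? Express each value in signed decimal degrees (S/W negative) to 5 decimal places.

69.46667, -61.73333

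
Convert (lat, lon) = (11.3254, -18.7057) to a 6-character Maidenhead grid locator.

IK01ph

Offset from 180°W / 90°S: lon 161.2943°, lat 101.3254°.
Field (20°×10°, letters A–R): 161.2943/20 → 8 → I, 101.3254/10 → 10 → K; chars IK.
Square (2°×1°, digits 0–9): 1.2943/2 → 0, 1.3254/1 → 1; chars 01.
Subsquare (5′×2.5′, letters a–x): 1.2943/0.0833333 → 15 → p, 0.3254/0.0416667 → 7 → h; chars ph.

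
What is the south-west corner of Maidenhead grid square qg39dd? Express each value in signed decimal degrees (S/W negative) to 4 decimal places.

-20.8750, 146.2500

Field Q=16, G=6: +16·20° lon, +6·10° lat → SW at lon 140°, lat -30°.
Square 3, 9: +3·2° lon, +9·1° lat → SW at lon 146°, lat -21°.
Subsquare d=3, d=3: +3·0.0833333° lon, +3·0.0416667° lat → SW at lon 146.25°, lat -20.875°.
latitude -20.8750, longitude 146.2500.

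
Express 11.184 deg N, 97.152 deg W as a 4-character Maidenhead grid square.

EK11

Shift to the Maidenhead origin (180°W, 90°S): lon 82.85, lat 101.18.
Field: lon ⌊82.85/20⌋ = 4 → E; lat ⌊101.18/10⌋ = 10 → K.
Square: lon ⌊2.85/2⌋ = 1; lat ⌊1.18/1⌋ = 1.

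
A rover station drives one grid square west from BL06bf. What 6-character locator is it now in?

BL06af

Longitude subsquare b = 1; −1 → 0 = a.
The latitude characters are unchanged.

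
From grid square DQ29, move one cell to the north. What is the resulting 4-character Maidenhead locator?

DR20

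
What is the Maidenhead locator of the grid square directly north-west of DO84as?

Longitude subsquare a = 0; −1 → -1, wraps to 23 = x, carry into square.
Longitude square 8; −1 → 7.
Latitude subsquare s = 18; +1 → 19 = t.

DO74xt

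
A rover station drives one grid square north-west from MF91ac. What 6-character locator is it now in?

Longitude subsquare a = 0; −1 → -1, wraps to 23 = x, carry into square.
Longitude square 9; −1 → 8.
Latitude subsquare c = 2; +1 → 3 = d.

MF81xd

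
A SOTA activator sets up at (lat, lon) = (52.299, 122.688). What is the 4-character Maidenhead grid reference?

Shift to the Maidenhead origin (180°W, 90°S): lon 302.69, lat 142.30.
Field: 302.69/20 → 15 → P, 142.30/10 → 14 → O; chars PO.
Square: 2.69/2 → 1, 2.30/1 → 2; chars 12.

PO12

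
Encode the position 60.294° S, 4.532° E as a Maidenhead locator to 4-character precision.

JC29

Add 180° to longitude and 90° to latitude: 184.53, 29.71.
Field: lon ⌊184.53/20⌋ = 9 → J; lat ⌊29.71/10⌋ = 2 → C.
Square: lon ⌊4.53/2⌋ = 2; lat ⌊9.71/1⌋ = 9.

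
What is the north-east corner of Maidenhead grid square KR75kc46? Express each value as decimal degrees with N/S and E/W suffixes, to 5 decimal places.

85.11250° N, 34.87500° E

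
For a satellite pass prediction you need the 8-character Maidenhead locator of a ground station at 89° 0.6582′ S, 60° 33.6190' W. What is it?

FA90rx27

Shift to the Maidenhead origin (180°W, 90°S): lon 119.43968, lat 0.98903.
Field: 119.43968/20 → 5 → F, 0.98903/10 → 0 → A; chars FA.
Square: 19.43968/2 → 9, 0.98903/1 → 0; chars 90.
Subsquare: 1.43968/0.0833333 → 17 → r, 0.98903/0.0416667 → 23 → x; chars rx.
Extended square: 0.02302/0.00833333 → 2, 0.03070/0.00416667 → 7; chars 27.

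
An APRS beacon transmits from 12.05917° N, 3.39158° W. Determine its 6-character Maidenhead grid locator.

IK82hb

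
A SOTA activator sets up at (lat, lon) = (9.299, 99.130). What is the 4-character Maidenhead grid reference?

Offset from 180°W / 90°S: lon 279.13°, lat 99.30°.
Field (20°×10°, letters A–R): lon ⌊279.13/20⌋ = 13 → N; lat ⌊99.30/10⌋ = 9 → J.
Square (2°×1°, digits 0–9): lon ⌊19.13/2⌋ = 9; lat ⌊9.30/1⌋ = 9.

NJ99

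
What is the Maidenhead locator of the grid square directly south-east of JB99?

Longitude square 9; +1 → 10, wraps to 0, carry into field.
Longitude field J = 9; +1 → 10 = K.
Latitude square 9; −1 → 8.

KB08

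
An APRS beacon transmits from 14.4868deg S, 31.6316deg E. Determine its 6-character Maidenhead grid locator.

Offset from 180°W / 90°S: lon 211.6316°, lat 75.5132°.
Field (20°×10°, letters A–R): 211.6316/20 → 10 → K, 75.5132/10 → 7 → H; chars KH.
Square (2°×1°, digits 0–9): 11.6316/2 → 5, 5.5132/1 → 5; chars 55.
Subsquare (5′×2.5′, letters a–x): 1.6316/0.0833333 → 19 → t, 0.5132/0.0416667 → 12 → m; chars tm.

KH55tm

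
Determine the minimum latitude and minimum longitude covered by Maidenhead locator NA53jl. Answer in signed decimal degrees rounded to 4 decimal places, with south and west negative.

Field N=13, A=0: +13·20° lon, +0·10° lat → SW at lon 80°, lat -90°.
Square 5, 3: +5·2° lon, +3·1° lat → SW at lon 90°, lat -87°.
Subsquare j=9, l=11: +9·0.0833333° lon, +11·0.0416667° lat → SW at lon 90.75°, lat -86.5417°.
latitude -86.5417, longitude 90.7500.

-86.5417, 90.7500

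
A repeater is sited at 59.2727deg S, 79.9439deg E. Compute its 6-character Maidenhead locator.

MD90xr

Offset from 180°W / 90°S: lon 259.9439°, lat 30.7273°.
Field: 259.9439/20 → 12 → M, 30.7273/10 → 3 → D; chars MD.
Square: 19.9439/2 → 9, 0.7273/1 → 0; chars 90.
Subsquare: 1.9439/0.0833333 → 23 → x, 0.7273/0.0416667 → 17 → r; chars xr.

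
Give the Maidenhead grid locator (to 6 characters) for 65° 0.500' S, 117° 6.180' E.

Offset from 180°W / 90°S: lon 297.1030°, lat 24.9917°.
Field: 297.1030/20 → 14 → O, 24.9917/10 → 2 → C; chars OC.
Square: 17.1030/2 → 8, 4.9917/1 → 4; chars 84.
Subsquare: 1.1030/0.0833333 → 13 → n, 0.9917/0.0416667 → 23 → x; chars nx.

OC84nx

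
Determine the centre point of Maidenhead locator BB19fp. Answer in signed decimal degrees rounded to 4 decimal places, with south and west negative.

Field B=1, B=1: +1·20° lon, +1·10° lat → SW at lon -160°, lat -80°.
Square 1, 9: +1·2° lon, +9·1° lat → SW at lon -158°, lat -71°.
Subsquare f=5, p=15: +5·0.0833333° lon, +15·0.0416667° lat → SW at lon -157.583°, lat -70.375°.
Cell spans 0.0833333° lon × 0.0416667° lat. Centre is SW corner plus half of each.
latitude -70.3542, longitude -157.5417.

-70.3542, -157.5417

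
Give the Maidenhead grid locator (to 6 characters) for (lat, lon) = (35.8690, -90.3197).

EM45uu

Shift to the Maidenhead origin (180°W, 90°S): lon 89.6803, lat 125.8690.
Field: lon ⌊89.6803/20⌋ = 4 → E; lat ⌊125.8690/10⌋ = 12 → M.
Square: lon ⌊9.6803/2⌋ = 4; lat ⌊5.8690/1⌋ = 5.
Subsquare: lon ⌊1.6803/0.0833333⌋ = 20 → u; lat ⌊0.8690/0.0416667⌋ = 20 → u.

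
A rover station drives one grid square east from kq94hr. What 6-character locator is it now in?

KQ94ir

Longitude subsquare h = 7; +1 → 8 = i.
The latitude characters are unchanged.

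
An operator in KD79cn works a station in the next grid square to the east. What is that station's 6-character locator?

Longitude subsquare c = 2; +1 → 3 = d.
The latitude characters are unchanged.

KD79dn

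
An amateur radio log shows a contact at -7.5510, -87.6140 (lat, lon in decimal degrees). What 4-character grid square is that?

EI62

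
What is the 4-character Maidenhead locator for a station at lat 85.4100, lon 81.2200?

NR05

Offset from 180°W / 90°S: lon 261.22°, lat 175.41°.
Field (20°×10°, letters A–R): lon ⌊261.22/20⌋ = 13 → N; lat ⌊175.41/10⌋ = 17 → R.
Square (2°×1°, digits 0–9): lon ⌊1.22/2⌋ = 0; lat ⌊5.41/1⌋ = 5.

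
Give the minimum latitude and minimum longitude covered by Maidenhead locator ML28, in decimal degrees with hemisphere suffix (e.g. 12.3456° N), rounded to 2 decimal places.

28.00° N, 64.00° E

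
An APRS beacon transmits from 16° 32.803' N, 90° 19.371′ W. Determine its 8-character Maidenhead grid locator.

EK46un11

Add 180° to longitude and 90° to latitude: 89.67715, 106.54672.
Field: lon ⌊89.67715/20⌋ = 4 → E; lat ⌊106.54672/10⌋ = 10 → K.
Square: lon ⌊9.67715/2⌋ = 4; lat ⌊6.54672/1⌋ = 6.
Subsquare: lon ⌊1.67715/0.0833333⌋ = 20 → u; lat ⌊0.54672/0.0416667⌋ = 13 → n.
Extended square: lon ⌊0.01048/0.00833333⌋ = 1; lat ⌊0.00505/0.00416667⌋ = 1.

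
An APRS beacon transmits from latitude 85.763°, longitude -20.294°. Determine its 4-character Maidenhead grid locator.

HR95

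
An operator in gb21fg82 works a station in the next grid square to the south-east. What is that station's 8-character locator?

Longitude extended square 8; +1 → 9.
Latitude extended square 2; −1 → 1.

GB21fg91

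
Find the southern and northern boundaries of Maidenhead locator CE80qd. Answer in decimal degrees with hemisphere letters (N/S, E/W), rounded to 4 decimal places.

Field C=2, E=4: +2·20° lon, +4·10° lat → SW at lon -140°, lat -50°.
Square 8, 0: +8·2° lon, +0·1° lat → SW at lon -124°, lat -50°.
Subsquare q=16, d=3: +16·0.0833333° lon, +3·0.0416667° lat → SW at lon -122.667°, lat -49.875°.
Cell spans 0.0833333° lon × 0.0416667° lat.
south 49.8750° S, north 49.8333° S.

49.8750° S, 49.8333° S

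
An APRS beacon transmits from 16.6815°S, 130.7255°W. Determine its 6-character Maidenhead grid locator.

Shift to the Maidenhead origin (180°W, 90°S): lon 49.2745, lat 73.3185.
Field (20°×10°, letters A–R): 49.2745/20 → 2 → C, 73.3185/10 → 7 → H; chars CH.
Square (2°×1°, digits 0–9): 9.2745/2 → 4, 3.3185/1 → 3; chars 43.
Subsquare (5′×2.5′, letters a–x): 1.2745/0.0833333 → 15 → p, 0.3185/0.0416667 → 7 → h; chars ph.

CH43ph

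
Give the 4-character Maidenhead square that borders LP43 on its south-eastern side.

LP52

Longitude square 4; +1 → 5.
Latitude square 3; −1 → 2.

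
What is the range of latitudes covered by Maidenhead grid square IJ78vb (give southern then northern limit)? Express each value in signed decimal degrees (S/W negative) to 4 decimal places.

Field I=8, J=9: +8·20° lon, +9·10° lat → SW at lon -20°, lat 0°.
Square 7, 8: +7·2° lon, +8·1° lat → SW at lon -6°, lat 8°.
Subsquare v=21, b=1: +21·0.0833333° lon, +1·0.0416667° lat → SW at lon -4.25°, lat 8.04167°.
Cell spans 0.0833333° lon × 0.0416667° lat.
south 8.0417, north 8.0833.

8.0417, 8.0833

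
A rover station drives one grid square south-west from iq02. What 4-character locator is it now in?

Longitude square 0; −1 → -1, wraps to 9, carry into field.
Longitude field I = 8; −1 → 7 = H.
Latitude square 2; −1 → 1.

HQ91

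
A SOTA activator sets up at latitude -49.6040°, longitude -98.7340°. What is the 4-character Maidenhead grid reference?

EE00

Offset from 180°W / 90°S: lon 81.27°, lat 40.40°.
Field: lon ⌊81.27/20⌋ = 4 → E; lat ⌊40.40/10⌋ = 4 → E.
Square: lon ⌊1.27/2⌋ = 0; lat ⌊0.40/1⌋ = 0.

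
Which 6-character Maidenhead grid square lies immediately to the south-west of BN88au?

Longitude subsquare a = 0; −1 → -1, wraps to 23 = x, carry into square.
Longitude square 8; −1 → 7.
Latitude subsquare u = 20; −1 → 19 = t.

BN78xt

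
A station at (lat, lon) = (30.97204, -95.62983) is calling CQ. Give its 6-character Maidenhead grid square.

EM20ex

Shift to the Maidenhead origin (180°W, 90°S): lon 84.3702, lat 120.9720.
Field: lon ⌊84.3702/20⌋ = 4 → E; lat ⌊120.9720/10⌋ = 12 → M.
Square: lon ⌊4.3702/2⌋ = 2; lat ⌊0.9720/1⌋ = 0.
Subsquare: lon ⌊0.3702/0.0833333⌋ = 4 → e; lat ⌊0.9720/0.0416667⌋ = 23 → x.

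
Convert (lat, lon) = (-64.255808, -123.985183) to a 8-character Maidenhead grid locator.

CC85ar18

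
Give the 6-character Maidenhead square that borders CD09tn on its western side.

CD09sn

Longitude subsquare t = 19; −1 → 18 = s.
The latitude characters are unchanged.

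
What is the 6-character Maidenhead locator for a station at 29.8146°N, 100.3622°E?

OL09et

Add 180° to longitude and 90° to latitude: 280.3622, 119.8146.
Field (20°×10°, letters A–R): lon ⌊280.3622/20⌋ = 14 → O; lat ⌊119.8146/10⌋ = 11 → L.
Square (2°×1°, digits 0–9): lon ⌊0.3622/2⌋ = 0; lat ⌊9.8146/1⌋ = 9.
Subsquare (5′×2.5′, letters a–x): lon ⌊0.3622/0.0833333⌋ = 4 → e; lat ⌊0.8146/0.0416667⌋ = 19 → t.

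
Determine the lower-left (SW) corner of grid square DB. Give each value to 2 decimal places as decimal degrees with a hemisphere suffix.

Field D=3, B=1: +3·20° lon, +1·10° lat → SW at lon -120°, lat -80°.
latitude 80.00° S, longitude 120.00° W.

80.00° S, 120.00° W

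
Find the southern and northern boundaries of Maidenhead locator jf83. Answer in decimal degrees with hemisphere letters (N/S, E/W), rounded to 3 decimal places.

37.000° S, 36.000° S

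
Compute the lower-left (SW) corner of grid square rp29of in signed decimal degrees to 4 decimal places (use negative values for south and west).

69.2083, 165.1667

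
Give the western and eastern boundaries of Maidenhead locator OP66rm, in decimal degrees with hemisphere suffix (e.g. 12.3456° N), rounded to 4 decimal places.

113.4167° E, 113.5000° E

Field O=14, P=15: +14·20° lon, +15·10° lat → SW at lon 100°, lat 60°.
Square 6, 6: +6·2° lon, +6·1° lat → SW at lon 112°, lat 66°.
Subsquare r=17, m=12: +17·0.0833333° lon, +12·0.0416667° lat → SW at lon 113.417°, lat 66.5°.
Cell spans 0.0833333° lon × 0.0416667° lat.
west 113.4167° E, east 113.5000° E.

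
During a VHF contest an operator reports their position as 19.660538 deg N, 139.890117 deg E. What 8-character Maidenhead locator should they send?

PK99wp68

Add 180° to longitude and 90° to latitude: 319.89012, 109.66054.
Field: 319.89012/20 → 15 → P, 109.66054/10 → 10 → K; chars PK.
Square: 19.89012/2 → 9, 9.66054/1 → 9; chars 99.
Subsquare: 1.89012/0.0833333 → 22 → w, 0.66054/0.0416667 → 15 → p; chars wp.
Extended square: 0.05678/0.00833333 → 6, 0.03554/0.00416667 → 8; chars 68.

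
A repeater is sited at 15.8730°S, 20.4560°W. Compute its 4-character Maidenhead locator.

HH94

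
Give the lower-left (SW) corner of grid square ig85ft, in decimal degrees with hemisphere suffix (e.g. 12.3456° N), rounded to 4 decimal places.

24.2083° S, 3.5833° W

Field I=8, G=6: +8·20° lon, +6·10° lat → SW at lon -20°, lat -30°.
Square 8, 5: +8·2° lon, +5·1° lat → SW at lon -4°, lat -25°.
Subsquare f=5, t=19: +5·0.0833333° lon, +19·0.0416667° lat → SW at lon -3.58333°, lat -24.2083°.
latitude 24.2083° S, longitude 3.5833° W.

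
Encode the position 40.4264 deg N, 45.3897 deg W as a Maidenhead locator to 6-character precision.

Shift to the Maidenhead origin (180°W, 90°S): lon 134.6103, lat 130.4264.
Field (20°×10°, letters A–R): 134.6103/20 → 6 → G, 130.4264/10 → 13 → N; chars GN.
Square (2°×1°, digits 0–9): 14.6103/2 → 7, 0.4264/1 → 0; chars 70.
Subsquare (5′×2.5′, letters a–x): 0.6103/0.0833333 → 7 → h, 0.4264/0.0416667 → 10 → k; chars hk.

GN70hk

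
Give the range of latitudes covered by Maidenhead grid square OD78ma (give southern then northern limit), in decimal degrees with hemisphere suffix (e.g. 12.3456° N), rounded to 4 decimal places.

52.0000° S, 51.9583° S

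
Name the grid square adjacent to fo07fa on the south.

FO06fx

Latitude subsquare a = 0; −1 → -1, wraps to 23 = x, carry into square.
Latitude square 7; −1 → 6.
The longitude characters are unchanged.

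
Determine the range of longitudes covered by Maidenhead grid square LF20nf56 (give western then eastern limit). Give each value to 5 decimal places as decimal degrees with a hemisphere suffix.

45.12500° E, 45.13333° E

Field L=11, F=5: +11·20° lon, +5·10° lat → SW at lon 40°, lat -40°.
Square 2, 0: +2·2° lon, +0·1° lat → SW at lon 44°, lat -40°.
Subsquare n=13, f=5: +13·0.0833333° lon, +5·0.0416667° lat → SW at lon 45.0833°, lat -39.7917°.
Extended square 5, 6: +5·0.00833333° lon, +6·0.00416667° lat → SW at lon 45.125°, lat -39.7667°.
Cell spans 0.00833333° lon × 0.00416667° lat.
west 45.12500° E, east 45.13333° E.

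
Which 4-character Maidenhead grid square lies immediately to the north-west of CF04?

Longitude square 0; −1 → -1, wraps to 9, carry into field.
Longitude field C = 2; −1 → 1 = B.
Latitude square 4; +1 → 5.

BF95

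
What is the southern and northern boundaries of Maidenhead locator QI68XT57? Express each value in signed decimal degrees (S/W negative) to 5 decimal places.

Field Q=16, I=8: +16·20° lon, +8·10° lat → SW at lon 140°, lat -10°.
Square 6, 8: +6·2° lon, +8·1° lat → SW at lon 152°, lat -2°.
Subsquare x=23, t=19: +23·0.0833333° lon, +19·0.0416667° lat → SW at lon 153.917°, lat -1.20833°.
Extended square 5, 7: +5·0.00833333° lon, +7·0.00416667° lat → SW at lon 153.958°, lat -1.17917°.
Cell spans 0.00833333° lon × 0.00416667° lat.
south -1.17917, north -1.17500.

-1.17917, -1.17500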